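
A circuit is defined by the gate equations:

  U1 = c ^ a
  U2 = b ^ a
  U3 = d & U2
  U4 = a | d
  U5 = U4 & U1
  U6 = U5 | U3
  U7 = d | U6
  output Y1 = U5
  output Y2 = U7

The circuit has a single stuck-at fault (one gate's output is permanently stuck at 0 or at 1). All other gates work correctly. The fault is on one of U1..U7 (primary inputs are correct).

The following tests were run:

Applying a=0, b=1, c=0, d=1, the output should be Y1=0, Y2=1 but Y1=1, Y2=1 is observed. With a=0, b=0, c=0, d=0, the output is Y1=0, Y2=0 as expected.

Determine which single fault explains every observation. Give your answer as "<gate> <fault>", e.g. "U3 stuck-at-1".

Fault-free values for test 1 (a=0, b=1, c=0, d=1): U1=0, U2=1, U3=1, U4=1, U5=0, U6=1, U7=1, giving Y1=0, Y2=1. Observed Y1=1, Y2=1.
Test 1: faults giving observed Y1=1, Y2=1 are {U1 stuck-at-1, U5 stuck-at-1}.
Test 2 (a=0, b=0, c=0, d=0): fault-free U1=0, U2=0, U3=0, U4=0, U5=0, U6=0, U7=0 → Y1=0, Y2=0; observed Y1=0, Y2=0. Eliminates U5 stuck-at-1.
Only U1 stuck-at-1 is consistent with every test.

U1 stuck-at-1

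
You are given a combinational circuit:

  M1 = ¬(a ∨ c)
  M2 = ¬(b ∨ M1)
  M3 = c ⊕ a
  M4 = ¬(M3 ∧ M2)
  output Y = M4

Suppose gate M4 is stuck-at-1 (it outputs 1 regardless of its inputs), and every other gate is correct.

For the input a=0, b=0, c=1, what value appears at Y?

1

Propagate with M4 forced: M1=0, M2=1, M3=1, M4=1 [stuck-at-1].
So Y = 1. (Without the fault it would be 0.)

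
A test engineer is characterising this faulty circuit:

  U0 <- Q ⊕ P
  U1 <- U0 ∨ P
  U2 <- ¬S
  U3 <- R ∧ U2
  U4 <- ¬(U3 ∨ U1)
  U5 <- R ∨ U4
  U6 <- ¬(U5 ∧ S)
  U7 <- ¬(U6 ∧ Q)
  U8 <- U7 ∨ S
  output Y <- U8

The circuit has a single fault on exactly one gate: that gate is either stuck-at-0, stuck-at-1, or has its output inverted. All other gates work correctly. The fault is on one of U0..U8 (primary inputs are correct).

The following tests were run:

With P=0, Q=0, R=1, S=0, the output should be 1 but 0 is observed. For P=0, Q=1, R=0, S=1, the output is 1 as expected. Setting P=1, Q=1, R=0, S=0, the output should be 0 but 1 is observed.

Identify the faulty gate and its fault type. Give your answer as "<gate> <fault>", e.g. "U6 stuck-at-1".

Fault-free values for test 1 (P=0, Q=0, R=1, S=0): U0=0, U1=0, U2=1, U3=1, U4=0, U5=1, U6=1, U7=1, U8=1, giving Y=1. Observed 0.
Test 1: faults giving observed 0 are {U7 stuck-at-0, U7 inverted output, U8 stuck-at-0, U8 inverted output}.
Test 2 (P=0, Q=1, R=0, S=1): fault-free U0=1, U1=1, U2=0, U3=0, U4=0, U5=0, U6=1, U7=0, U8=1 → 1; observed 1. Eliminates U8 stuck-at-0, U8 inverted output.
Test 3 (P=1, Q=1, R=0, S=0): fault-free U0=0, U1=1, U2=1, U3=0, U4=0, U5=0, U6=1, U7=0, U8=0 → 0; observed 1. Eliminates U7 stuck-at-0.
Only U7 inverted output is consistent with every test.

U7 inverted output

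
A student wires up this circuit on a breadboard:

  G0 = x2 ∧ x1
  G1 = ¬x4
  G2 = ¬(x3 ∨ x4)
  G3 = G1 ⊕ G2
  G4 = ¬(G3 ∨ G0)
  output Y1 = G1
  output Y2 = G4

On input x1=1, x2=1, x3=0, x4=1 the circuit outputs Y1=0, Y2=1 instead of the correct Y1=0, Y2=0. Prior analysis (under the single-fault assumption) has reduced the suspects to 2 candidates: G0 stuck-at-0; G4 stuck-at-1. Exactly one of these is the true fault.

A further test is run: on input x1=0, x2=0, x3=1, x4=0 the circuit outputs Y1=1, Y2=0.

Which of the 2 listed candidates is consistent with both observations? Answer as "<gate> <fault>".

G0 stuck-at-0

Evaluate each candidate on input x1=0, x2=0, x3=1, x4=0:
  G0 stuck-at-0: G0=0 [stuck-at-0], G1=1, G2=0, G3=1, G4=0 → Y1=1, Y2=0 — matches
  G4 stuck-at-1: G0=0, G1=1, G2=0, G3=1, G4=1 [stuck-at-1] → Y1=1, Y2=1 — eliminated
Only G0 stuck-at-0 reproduces the observed Y1=1, Y2=0.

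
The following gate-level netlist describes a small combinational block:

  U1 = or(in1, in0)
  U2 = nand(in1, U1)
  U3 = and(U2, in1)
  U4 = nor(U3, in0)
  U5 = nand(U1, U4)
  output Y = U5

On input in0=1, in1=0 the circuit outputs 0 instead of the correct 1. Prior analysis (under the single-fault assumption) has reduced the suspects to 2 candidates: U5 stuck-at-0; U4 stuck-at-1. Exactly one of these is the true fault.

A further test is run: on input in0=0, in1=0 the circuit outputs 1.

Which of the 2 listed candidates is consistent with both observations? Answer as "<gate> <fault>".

Evaluate each candidate on input in0=0, in1=0:
  U5 stuck-at-0: U1=0, U2=1, U3=0, U4=1, U5=0 [stuck-at-0] → 0 — eliminated
  U4 stuck-at-1: U1=0, U2=1, U3=0, U4=1 [stuck-at-1], U5=1 → 1 — matches
Only U4 stuck-at-1 reproduces the observed 1.

U4 stuck-at-1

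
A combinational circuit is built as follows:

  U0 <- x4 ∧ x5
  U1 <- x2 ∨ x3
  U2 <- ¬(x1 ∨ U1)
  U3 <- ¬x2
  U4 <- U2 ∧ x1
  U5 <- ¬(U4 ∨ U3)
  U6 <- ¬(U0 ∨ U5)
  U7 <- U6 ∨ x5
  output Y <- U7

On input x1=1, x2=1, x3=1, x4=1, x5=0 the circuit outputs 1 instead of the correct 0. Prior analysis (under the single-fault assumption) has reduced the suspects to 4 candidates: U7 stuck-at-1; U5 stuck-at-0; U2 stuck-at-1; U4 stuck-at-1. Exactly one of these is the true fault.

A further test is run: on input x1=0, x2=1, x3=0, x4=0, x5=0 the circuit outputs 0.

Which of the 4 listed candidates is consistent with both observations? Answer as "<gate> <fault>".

U2 stuck-at-1

Evaluate each candidate on input x1=0, x2=1, x3=0, x4=0, x5=0:
  U7 stuck-at-1: U0=0, U1=1, U2=0, U3=0, U4=0, U5=1, U6=0, U7=1 [stuck-at-1] → 1 — eliminated
  U5 stuck-at-0: U0=0, U1=1, U2=0, U3=0, U4=0, U5=0 [stuck-at-0], U6=1, U7=1 → 1 — eliminated
  U2 stuck-at-1: U0=0, U1=1, U2=1 [stuck-at-1], U3=0, U4=0, U5=1, U6=0, U7=0 → 0 — matches
  U4 stuck-at-1: U0=0, U1=1, U2=0, U3=0, U4=1 [stuck-at-1], U5=0, U6=1, U7=1 → 1 — eliminated
Only U2 stuck-at-1 reproduces the observed 0.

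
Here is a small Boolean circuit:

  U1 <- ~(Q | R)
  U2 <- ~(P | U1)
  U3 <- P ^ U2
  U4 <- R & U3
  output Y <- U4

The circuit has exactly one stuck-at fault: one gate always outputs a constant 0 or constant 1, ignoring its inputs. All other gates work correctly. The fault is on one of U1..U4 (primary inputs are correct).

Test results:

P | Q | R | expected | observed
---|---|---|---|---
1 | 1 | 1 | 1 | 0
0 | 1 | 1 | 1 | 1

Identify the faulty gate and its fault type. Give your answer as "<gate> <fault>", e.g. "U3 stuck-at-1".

Fault-free values for test 1 (P=1, Q=1, R=1): U1=0, U2=0, U3=1, U4=1, giving Y=1. Observed 0.
Test 1: faults giving observed 0 are {U2 stuck-at-1, U3 stuck-at-0, U4 stuck-at-0}.
Test 2 (P=0, Q=1, R=1): fault-free U1=0, U2=1, U3=1, U4=1 → 1; observed 1. Eliminates U3 stuck-at-0, U4 stuck-at-0.
Only U2 stuck-at-1 is consistent with every test.

U2 stuck-at-1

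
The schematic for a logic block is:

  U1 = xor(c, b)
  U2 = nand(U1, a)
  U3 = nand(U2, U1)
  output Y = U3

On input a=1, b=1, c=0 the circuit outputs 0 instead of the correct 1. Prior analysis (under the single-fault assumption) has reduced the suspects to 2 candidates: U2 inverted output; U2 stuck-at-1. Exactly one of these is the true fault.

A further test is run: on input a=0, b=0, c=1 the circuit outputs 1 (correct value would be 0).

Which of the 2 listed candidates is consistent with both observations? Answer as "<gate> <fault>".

U2 inverted output

Evaluate each candidate on input a=0, b=0, c=1:
  U2 inverted output: U1=1, U2=0 [inverted output], U3=1 → 1 — matches
  U2 stuck-at-1: U1=1, U2=1 [stuck-at-1], U3=0 → 0 — eliminated
Only U2 inverted output reproduces the observed 1.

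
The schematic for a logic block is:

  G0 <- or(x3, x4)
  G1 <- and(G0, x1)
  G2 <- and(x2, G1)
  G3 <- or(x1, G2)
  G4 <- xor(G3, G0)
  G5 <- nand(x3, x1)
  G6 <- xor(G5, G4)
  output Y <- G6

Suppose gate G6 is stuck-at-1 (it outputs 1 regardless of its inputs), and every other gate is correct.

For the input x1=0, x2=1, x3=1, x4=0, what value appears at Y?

Propagate with G6 forced: G0=1, G1=0, G2=0, G3=0, G4=1, G5=1, G6=1 [stuck-at-1].
So Y = 1. (Without the fault it would be 0.)

1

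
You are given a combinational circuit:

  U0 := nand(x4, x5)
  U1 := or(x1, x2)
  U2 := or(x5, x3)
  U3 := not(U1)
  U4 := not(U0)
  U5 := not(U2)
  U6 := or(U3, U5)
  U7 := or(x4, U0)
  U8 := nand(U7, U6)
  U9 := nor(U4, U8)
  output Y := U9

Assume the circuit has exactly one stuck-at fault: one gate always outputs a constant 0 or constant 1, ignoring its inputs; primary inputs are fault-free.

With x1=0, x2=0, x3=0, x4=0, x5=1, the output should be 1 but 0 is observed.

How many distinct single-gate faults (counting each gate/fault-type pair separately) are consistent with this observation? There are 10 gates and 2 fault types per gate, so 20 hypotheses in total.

8

Fault-free: U0=1, U1=0, U2=1, U3=1, U4=0, U5=0, U6=1, U7=1, U8=0, U9=1 → 1. Observed 0.
  U0: stuck-at-0 ✓; others ✗
  U1: stuck-at-1 ✓; others ✗
  U2: none of the 2 fault types match ✗
  U3: stuck-at-0 ✓; others ✗
  U4: stuck-at-1 ✓; others ✗
  U5: none of the 2 fault types match ✗
  U6: stuck-at-0 ✓; others ✗
  U7: stuck-at-0 ✓; others ✗
  U8: stuck-at-1 ✓; others ✗
  U9: stuck-at-0 ✓; others ✗
Consistent faults: {U0 stuck-at-0, U1 stuck-at-1, U3 stuck-at-0, U4 stuck-at-1, U6 stuck-at-0, U7 stuck-at-0, U8 stuck-at-1, U9 stuck-at-0} — 8 in all.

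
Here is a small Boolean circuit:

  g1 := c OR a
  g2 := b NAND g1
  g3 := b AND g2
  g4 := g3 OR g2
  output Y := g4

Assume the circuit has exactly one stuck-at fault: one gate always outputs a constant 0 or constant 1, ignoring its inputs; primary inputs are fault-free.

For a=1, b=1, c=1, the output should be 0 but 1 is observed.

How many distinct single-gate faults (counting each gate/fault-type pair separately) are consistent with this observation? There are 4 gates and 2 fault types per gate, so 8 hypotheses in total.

Fault-free: g1=1, g2=0, g3=0, g4=0 → 0. Observed 1.
  g1 stuck-at-0: output 1 ✓
  g1 stuck-at-1: output 0 ✗
  g2 stuck-at-0: output 0 ✗
  g2 stuck-at-1: output 1 ✓
  g3 stuck-at-0: output 0 ✗
  g3 stuck-at-1: output 1 ✓
  g4 stuck-at-0: output 0 ✗
  g4 stuck-at-1: output 1 ✓
Consistent faults: {g1 stuck-at-0, g2 stuck-at-1, g3 stuck-at-1, g4 stuck-at-1} — 4 in all.

4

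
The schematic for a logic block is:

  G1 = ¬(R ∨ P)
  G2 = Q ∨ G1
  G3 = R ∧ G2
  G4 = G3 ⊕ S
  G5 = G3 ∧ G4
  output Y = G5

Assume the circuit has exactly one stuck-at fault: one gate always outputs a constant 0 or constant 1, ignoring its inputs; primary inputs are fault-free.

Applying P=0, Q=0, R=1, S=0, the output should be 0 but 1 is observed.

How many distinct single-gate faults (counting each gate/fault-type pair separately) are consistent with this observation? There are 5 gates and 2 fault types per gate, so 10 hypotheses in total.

Fault-free: G1=0, G2=0, G3=0, G4=0, G5=0 → 0. Observed 1.
  G1 stuck-at-0: output 0 ✗
  G1 stuck-at-1: output 1 ✓
  G2 stuck-at-0: output 0 ✗
  G2 stuck-at-1: output 1 ✓
  G3 stuck-at-0: output 0 ✗
  G3 stuck-at-1: output 1 ✓
  G4 stuck-at-0: output 0 ✗
  G4 stuck-at-1: output 0 ✗
  G5 stuck-at-0: output 0 ✗
  G5 stuck-at-1: output 1 ✓
Consistent faults: {G1 stuck-at-1, G2 stuck-at-1, G3 stuck-at-1, G5 stuck-at-1} — 4 in all.

4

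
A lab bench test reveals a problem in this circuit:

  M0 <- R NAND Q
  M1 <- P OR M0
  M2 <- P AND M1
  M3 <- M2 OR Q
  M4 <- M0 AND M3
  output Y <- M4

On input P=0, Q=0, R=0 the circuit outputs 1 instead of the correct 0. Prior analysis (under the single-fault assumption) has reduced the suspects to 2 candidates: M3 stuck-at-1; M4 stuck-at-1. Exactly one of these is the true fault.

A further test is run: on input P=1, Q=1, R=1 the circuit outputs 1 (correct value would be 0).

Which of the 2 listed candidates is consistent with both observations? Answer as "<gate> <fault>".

M4 stuck-at-1

Evaluate each candidate on input P=1, Q=1, R=1:
  M3 stuck-at-1: M0=0, M1=1, M2=1, M3=1 [stuck-at-1], M4=0 → 0 — eliminated
  M4 stuck-at-1: M0=0, M1=1, M2=1, M3=1, M4=1 [stuck-at-1] → 1 — matches
Only M4 stuck-at-1 reproduces the observed 1.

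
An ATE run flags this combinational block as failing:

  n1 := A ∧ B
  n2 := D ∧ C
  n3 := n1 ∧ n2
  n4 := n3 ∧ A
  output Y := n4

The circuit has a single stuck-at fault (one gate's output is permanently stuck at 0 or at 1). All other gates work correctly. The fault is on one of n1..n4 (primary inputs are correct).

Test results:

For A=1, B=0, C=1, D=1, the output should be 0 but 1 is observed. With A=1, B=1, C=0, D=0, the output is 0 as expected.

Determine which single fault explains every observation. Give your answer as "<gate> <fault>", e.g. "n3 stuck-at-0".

n1 stuck-at-1

Fault-free values for test 1 (A=1, B=0, C=1, D=1): n1=0, n2=1, n3=0, n4=0, giving Y=0. Observed 1.
Test 1: faults giving observed 1 are {n1 stuck-at-1, n3 stuck-at-1, n4 stuck-at-1}.
Test 2 (A=1, B=1, C=0, D=0): fault-free n1=1, n2=0, n3=0, n4=0 → 0; observed 0. Eliminates n3 stuck-at-1, n4 stuck-at-1.
Only n1 stuck-at-1 is consistent with every test.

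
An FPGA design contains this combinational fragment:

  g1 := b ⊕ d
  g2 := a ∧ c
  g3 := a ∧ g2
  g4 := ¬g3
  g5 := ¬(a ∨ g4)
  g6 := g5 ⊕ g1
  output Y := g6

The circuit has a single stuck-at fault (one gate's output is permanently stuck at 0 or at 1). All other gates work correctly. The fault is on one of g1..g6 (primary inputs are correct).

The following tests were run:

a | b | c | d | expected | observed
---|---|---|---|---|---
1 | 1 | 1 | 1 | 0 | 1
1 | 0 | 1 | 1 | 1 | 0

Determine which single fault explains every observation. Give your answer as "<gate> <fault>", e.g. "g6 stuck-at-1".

g5 stuck-at-1

Fault-free values for test 1 (a=1, b=1, c=1, d=1): g1=0, g2=1, g3=1, g4=0, g5=0, g6=0, giving Y=0. Observed 1.
Test 1: faults giving observed 1 are {g1 stuck-at-1, g5 stuck-at-1, g6 stuck-at-1}.
Test 2 (a=1, b=0, c=1, d=1): fault-free g1=1, g2=1, g3=1, g4=0, g5=0, g6=1 → 1; observed 0. Eliminates g1 stuck-at-1, g6 stuck-at-1.
Only g5 stuck-at-1 is consistent with every test.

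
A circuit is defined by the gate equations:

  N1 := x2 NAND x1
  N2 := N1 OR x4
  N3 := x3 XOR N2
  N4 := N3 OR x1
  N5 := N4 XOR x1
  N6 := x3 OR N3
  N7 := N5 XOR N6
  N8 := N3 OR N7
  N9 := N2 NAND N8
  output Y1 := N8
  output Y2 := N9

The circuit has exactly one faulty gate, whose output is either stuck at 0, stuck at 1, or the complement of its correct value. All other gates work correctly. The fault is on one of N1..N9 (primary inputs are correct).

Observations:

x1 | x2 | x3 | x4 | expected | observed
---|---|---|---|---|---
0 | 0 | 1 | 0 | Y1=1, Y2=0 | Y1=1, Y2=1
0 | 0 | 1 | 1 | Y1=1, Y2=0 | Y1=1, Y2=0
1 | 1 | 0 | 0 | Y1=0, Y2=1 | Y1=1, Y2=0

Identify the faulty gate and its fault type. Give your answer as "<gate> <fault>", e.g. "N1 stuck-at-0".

N1 inverted output

Fault-free values for test 1 (x1=0, x2=0, x3=1, x4=0): N1=1, N2=1, N3=0, N4=0, N5=0, N6=1, N7=1, N8=1, N9=0, giving Y1=1, Y2=0. Observed Y1=1, Y2=1.
Test 1: faults giving observed Y1=1, Y2=1 are {N1 stuck-at-0, N1 inverted output, N2 stuck-at-0, N2 inverted output, N9 stuck-at-1, N9 inverted output}.
Test 2 (x1=0, x2=0, x3=1, x4=1): fault-free N1=1, N2=1, N3=0, N4=0, N5=0, N6=1, N7=1, N8=1, N9=0 → Y1=1, Y2=0; observed Y1=1, Y2=0. Eliminates N2 stuck-at-0, N2 inverted output, N9 stuck-at-1, N9 inverted output.
Test 3 (x1=1, x2=1, x3=0, x4=0): fault-free N1=0, N2=0, N3=0, N4=1, N5=0, N6=0, N7=0, N8=0, N9=1 → Y1=0, Y2=1; observed Y1=1, Y2=0. Eliminates N1 stuck-at-0.
Only N1 inverted output is consistent with every test.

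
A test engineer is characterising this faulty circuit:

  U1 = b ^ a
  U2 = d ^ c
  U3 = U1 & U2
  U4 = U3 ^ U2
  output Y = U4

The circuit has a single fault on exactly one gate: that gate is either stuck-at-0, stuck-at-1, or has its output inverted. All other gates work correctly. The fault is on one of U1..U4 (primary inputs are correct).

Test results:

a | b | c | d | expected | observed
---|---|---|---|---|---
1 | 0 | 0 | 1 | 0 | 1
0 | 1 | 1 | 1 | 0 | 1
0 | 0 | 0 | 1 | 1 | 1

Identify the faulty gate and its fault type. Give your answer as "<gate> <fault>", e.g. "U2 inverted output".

Fault-free values for test 1 (a=1, b=0, c=0, d=1): U1=1, U2=1, U3=1, U4=0, giving Y=0. Observed 1.
Test 1: faults giving observed 1 are {U1 stuck-at-0, U1 inverted output, U3 stuck-at-0, U3 inverted output, U4 stuck-at-1, U4 inverted output}.
Test 2 (a=0, b=1, c=1, d=1): fault-free U1=1, U2=0, U3=0, U4=0 → 0; observed 1. Eliminates U1 stuck-at-0, U1 inverted output, U3 stuck-at-0.
Test 3 (a=0, b=0, c=0, d=1): fault-free U1=0, U2=1, U3=0, U4=1 → 1; observed 1. Eliminates U3 inverted output, U4 inverted output.
Only U4 stuck-at-1 is consistent with every test.

U4 stuck-at-1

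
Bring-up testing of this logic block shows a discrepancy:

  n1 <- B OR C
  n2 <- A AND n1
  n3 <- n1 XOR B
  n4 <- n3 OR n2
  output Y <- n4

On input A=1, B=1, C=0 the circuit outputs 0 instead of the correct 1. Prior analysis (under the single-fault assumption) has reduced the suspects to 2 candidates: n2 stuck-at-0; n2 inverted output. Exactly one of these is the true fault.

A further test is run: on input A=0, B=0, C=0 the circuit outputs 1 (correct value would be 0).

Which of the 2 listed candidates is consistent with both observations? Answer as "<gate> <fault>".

n2 inverted output

Evaluate each candidate on input A=0, B=0, C=0:
  n2 stuck-at-0: n1=0, n2=0 [stuck-at-0], n3=0, n4=0 → 0 — eliminated
  n2 inverted output: n1=0, n2=1 [inverted output], n3=0, n4=1 → 1 — matches
Only n2 inverted output reproduces the observed 1.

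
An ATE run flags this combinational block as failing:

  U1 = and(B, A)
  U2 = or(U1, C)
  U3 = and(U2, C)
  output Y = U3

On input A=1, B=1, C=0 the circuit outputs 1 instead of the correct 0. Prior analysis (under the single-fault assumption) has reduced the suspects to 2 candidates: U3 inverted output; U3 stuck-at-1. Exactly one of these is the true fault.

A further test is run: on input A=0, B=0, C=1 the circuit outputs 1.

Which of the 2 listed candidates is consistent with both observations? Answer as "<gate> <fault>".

U3 stuck-at-1

Evaluate each candidate on input A=0, B=0, C=1:
  U3 inverted output: U1=0, U2=1, U3=0 [inverted output] → 0 — eliminated
  U3 stuck-at-1: U1=0, U2=1, U3=1 [stuck-at-1] → 1 — matches
Only U3 stuck-at-1 reproduces the observed 1.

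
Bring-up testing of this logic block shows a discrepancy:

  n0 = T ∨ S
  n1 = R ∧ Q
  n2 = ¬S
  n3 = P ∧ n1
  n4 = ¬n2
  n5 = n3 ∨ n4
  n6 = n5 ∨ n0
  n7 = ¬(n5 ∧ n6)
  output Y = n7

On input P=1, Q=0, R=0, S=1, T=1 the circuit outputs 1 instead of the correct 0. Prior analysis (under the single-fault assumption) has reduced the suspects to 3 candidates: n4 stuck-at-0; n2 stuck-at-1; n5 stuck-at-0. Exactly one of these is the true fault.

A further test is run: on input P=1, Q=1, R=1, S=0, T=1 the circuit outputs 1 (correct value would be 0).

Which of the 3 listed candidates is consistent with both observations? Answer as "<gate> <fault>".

n5 stuck-at-0

Evaluate each candidate on input P=1, Q=1, R=1, S=0, T=1:
  n4 stuck-at-0: n0=1, n1=1, n2=1, n3=1, n4=0 [stuck-at-0], n5=1, n6=1, n7=0 → 0 — eliminated
  n2 stuck-at-1: n0=1, n1=1, n2=1 [stuck-at-1], n3=1, n4=0, n5=1, n6=1, n7=0 → 0 — eliminated
  n5 stuck-at-0: n0=1, n1=1, n2=1, n3=1, n4=0, n5=0 [stuck-at-0], n6=1, n7=1 → 1 — matches
Only n5 stuck-at-0 reproduces the observed 1.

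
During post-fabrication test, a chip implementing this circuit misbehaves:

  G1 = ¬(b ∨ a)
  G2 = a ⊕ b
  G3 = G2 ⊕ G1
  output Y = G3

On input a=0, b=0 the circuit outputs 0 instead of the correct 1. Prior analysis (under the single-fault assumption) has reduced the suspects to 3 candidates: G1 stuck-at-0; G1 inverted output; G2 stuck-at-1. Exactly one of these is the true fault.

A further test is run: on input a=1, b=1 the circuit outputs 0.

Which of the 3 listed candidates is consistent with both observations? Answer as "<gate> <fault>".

Evaluate each candidate on input a=1, b=1:
  G1 stuck-at-0: G1=0 [stuck-at-0], G2=0, G3=0 → 0 — matches
  G1 inverted output: G1=1 [inverted output], G2=0, G3=1 → 1 — eliminated
  G2 stuck-at-1: G1=0, G2=1 [stuck-at-1], G3=1 → 1 — eliminated
Only G1 stuck-at-0 reproduces the observed 0.

G1 stuck-at-0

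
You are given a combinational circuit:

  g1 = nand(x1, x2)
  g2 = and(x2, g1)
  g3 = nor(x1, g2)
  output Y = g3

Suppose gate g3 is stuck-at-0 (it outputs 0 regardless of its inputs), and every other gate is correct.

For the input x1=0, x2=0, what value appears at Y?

0

Propagate with g3 forced: g1=1, g2=0, g3=0 [stuck-at-0].
So Y = 0. (Without the fault it would be 1.)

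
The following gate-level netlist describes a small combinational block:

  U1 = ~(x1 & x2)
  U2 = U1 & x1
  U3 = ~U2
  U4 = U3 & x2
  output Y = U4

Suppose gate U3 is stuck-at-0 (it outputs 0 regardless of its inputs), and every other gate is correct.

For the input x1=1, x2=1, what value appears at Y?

0

Propagate with U3 forced: U1=0, U2=0, U3=0 [stuck-at-0], U4=0.
So Y = 0. (Without the fault it would be 1.)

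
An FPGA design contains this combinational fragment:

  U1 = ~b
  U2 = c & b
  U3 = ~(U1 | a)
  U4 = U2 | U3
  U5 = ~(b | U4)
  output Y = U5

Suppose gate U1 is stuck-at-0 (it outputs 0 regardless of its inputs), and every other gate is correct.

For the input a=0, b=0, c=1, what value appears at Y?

0

Propagate with U1 forced: U1=0 [stuck-at-0], U2=0, U3=1, U4=1, U5=0.
So Y = 0. (Without the fault it would be 1.)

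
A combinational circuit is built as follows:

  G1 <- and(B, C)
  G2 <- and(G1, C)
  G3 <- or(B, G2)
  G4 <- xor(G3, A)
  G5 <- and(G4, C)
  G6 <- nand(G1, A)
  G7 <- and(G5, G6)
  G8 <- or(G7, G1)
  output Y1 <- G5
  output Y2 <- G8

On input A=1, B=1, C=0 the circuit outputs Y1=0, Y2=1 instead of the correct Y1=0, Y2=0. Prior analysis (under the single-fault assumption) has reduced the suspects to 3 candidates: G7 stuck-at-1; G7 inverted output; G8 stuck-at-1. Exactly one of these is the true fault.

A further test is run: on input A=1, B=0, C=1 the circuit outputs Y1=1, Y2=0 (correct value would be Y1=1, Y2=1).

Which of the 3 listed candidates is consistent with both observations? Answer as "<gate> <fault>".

G7 inverted output

Evaluate each candidate on input A=1, B=0, C=1:
  G7 stuck-at-1: G1=0, G2=0, G3=0, G4=1, G5=1, G6=1, G7=1 [stuck-at-1], G8=1 → Y1=1, Y2=1 — eliminated
  G7 inverted output: G1=0, G2=0, G3=0, G4=1, G5=1, G6=1, G7=0 [inverted output], G8=0 → Y1=1, Y2=0 — matches
  G8 stuck-at-1: G1=0, G2=0, G3=0, G4=1, G5=1, G6=1, G7=1, G8=1 [stuck-at-1] → Y1=1, Y2=1 — eliminated
Only G7 inverted output reproduces the observed Y1=1, Y2=0.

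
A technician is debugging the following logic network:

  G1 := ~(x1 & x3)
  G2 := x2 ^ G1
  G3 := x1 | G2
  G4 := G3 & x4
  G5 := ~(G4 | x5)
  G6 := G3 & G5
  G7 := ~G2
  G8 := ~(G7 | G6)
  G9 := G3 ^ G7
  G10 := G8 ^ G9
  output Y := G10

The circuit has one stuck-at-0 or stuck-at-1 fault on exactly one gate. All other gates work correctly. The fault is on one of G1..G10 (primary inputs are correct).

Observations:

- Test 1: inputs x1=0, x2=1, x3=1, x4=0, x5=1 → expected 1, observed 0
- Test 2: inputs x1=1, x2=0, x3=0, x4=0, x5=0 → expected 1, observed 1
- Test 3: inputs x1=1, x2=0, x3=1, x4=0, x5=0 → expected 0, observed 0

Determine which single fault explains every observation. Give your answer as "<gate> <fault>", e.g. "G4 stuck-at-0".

G3 stuck-at-1

Fault-free values for test 1 (x1=0, x2=1, x3=1, x4=0, x5=1): G1=1, G2=0, G3=0, G4=0, G5=0, G6=0, G7=1, G8=0, G9=1, G10=1, giving Y=1. Observed 0.
Test 1: faults giving observed 0 are {G1 stuck-at-0, G2 stuck-at-1, G3 stuck-at-1, G8 stuck-at-1, G9 stuck-at-0, G10 stuck-at-0}.
Test 2 (x1=1, x2=0, x3=0, x4=0, x5=0): fault-free G1=1, G2=1, G3=1, G4=0, G5=1, G6=1, G7=0, G8=0, G9=1, G10=1 → 1; observed 1. Eliminates G1 stuck-at-0, G8 stuck-at-1, G9 stuck-at-0, G10 stuck-at-0.
Test 3 (x1=1, x2=0, x3=1, x4=0, x5=0): fault-free G1=0, G2=0, G3=1, G4=0, G5=1, G6=1, G7=1, G8=0, G9=0, G10=0 → 0; observed 0. Eliminates G2 stuck-at-1.
Only G3 stuck-at-1 is consistent with every test.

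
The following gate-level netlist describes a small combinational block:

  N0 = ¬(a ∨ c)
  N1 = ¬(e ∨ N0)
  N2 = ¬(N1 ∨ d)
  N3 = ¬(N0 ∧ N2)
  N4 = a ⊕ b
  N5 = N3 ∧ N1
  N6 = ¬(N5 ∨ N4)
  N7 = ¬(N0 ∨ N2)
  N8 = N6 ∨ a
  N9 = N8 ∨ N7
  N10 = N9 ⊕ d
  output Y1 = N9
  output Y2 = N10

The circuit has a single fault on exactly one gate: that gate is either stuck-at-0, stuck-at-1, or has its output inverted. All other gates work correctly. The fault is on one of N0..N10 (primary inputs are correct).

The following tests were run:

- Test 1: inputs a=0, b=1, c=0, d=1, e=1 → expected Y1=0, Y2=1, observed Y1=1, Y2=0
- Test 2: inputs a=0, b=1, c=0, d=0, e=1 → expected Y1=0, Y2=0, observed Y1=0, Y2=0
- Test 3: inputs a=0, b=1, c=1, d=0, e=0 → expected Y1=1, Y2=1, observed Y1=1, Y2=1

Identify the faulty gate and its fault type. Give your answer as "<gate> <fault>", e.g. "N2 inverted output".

Fault-free values for test 1 (a=0, b=1, c=0, d=1, e=1): N0=1, N1=0, N2=0, N3=1, N4=1, N5=0, N6=0, N7=0, N8=0, N9=0, N10=1, giving Y1=0, Y2=1. Observed Y1=1, Y2=0.
Test 1: faults giving observed Y1=1, Y2=0 are {N0 stuck-at-0, N0 inverted output, N4 stuck-at-0, N4 inverted output, N6 stuck-at-1, N6 inverted output, N7 stuck-at-1, N7 inverted output, N8 stuck-at-1, N8 inverted output, N9 stuck-at-1, N9 inverted output}.
Test 2 (a=0, b=1, c=0, d=0, e=1): fault-free N0=1, N1=0, N2=1, N3=0, N4=1, N5=0, N6=0, N7=0, N8=0, N9=0, N10=0 → Y1=0, Y2=0; observed Y1=0, Y2=0. Eliminates N4 stuck-at-0, N4 inverted output, N6 stuck-at-1, N6 inverted output, N7 stuck-at-1, N7 inverted output, N8 stuck-at-1, N8 inverted output, N9 stuck-at-1, N9 inverted output.
Test 3 (a=0, b=1, c=1, d=0, e=0): fault-free N0=0, N1=1, N2=0, N3=1, N4=1, N5=1, N6=0, N7=1, N8=0, N9=1, N10=1 → Y1=1, Y2=1; observed Y1=1, Y2=1. Eliminates N0 inverted output.
Only N0 stuck-at-0 is consistent with every test.

N0 stuck-at-0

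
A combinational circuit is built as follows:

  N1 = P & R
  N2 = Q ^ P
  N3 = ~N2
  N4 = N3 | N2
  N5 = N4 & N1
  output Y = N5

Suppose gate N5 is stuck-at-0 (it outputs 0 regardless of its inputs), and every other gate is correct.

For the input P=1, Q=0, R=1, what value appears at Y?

0

Propagate with N5 forced: N1=1, N2=1, N3=0, N4=1, N5=0 [stuck-at-0].
So Y = 0. (Without the fault it would be 1.)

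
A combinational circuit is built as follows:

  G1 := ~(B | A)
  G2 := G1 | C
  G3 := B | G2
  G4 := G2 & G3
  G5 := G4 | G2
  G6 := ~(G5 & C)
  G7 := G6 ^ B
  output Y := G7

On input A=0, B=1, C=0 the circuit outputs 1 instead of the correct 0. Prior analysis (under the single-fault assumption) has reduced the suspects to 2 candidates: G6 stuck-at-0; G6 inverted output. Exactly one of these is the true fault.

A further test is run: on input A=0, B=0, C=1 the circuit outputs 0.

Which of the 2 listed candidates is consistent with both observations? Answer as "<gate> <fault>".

G6 stuck-at-0

Evaluate each candidate on input A=0, B=0, C=1:
  G6 stuck-at-0: G1=1, G2=1, G3=1, G4=1, G5=1, G6=0 [stuck-at-0], G7=0 → 0 — matches
  G6 inverted output: G1=1, G2=1, G3=1, G4=1, G5=1, G6=1 [inverted output], G7=1 → 1 — eliminated
Only G6 stuck-at-0 reproduces the observed 0.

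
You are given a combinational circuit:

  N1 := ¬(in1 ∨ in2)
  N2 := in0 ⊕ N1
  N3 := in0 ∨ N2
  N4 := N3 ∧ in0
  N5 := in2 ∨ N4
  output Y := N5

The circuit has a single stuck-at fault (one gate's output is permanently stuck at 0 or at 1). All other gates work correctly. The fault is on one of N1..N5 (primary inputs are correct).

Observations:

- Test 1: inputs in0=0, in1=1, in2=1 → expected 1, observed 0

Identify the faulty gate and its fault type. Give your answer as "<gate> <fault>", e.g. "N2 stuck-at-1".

N5 stuck-at-0

Fault-free values for test 1 (in0=0, in1=1, in2=1): N1=0, N2=0, N3=0, N4=0, N5=1, giving Y=1. Observed 0.
Test 1: faults giving observed 0 are {N5 stuck-at-0}.
Only N5 stuck-at-0 is consistent with every test.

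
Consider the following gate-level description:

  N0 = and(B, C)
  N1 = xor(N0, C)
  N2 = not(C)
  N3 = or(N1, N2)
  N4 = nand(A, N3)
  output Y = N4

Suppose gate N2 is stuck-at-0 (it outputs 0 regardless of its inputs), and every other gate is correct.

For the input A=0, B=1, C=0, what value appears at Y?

Propagate with N2 forced: N0=0, N1=0, N2=0 [stuck-at-0], N3=0, N4=1.
So Y = 1. (Same as the fault-free value — the fault is masked on this input.)

1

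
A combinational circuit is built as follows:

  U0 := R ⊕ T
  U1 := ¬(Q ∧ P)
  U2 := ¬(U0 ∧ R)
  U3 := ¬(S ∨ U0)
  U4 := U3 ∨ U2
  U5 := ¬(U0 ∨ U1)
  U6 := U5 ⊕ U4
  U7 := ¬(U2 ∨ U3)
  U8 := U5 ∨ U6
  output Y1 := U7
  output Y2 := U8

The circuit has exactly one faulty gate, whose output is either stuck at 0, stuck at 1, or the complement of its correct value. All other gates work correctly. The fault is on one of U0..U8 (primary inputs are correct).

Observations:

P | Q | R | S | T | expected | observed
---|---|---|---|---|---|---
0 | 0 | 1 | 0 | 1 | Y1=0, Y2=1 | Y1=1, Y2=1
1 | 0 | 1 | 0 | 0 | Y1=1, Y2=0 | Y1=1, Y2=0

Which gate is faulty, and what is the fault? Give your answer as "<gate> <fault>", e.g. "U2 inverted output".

Fault-free values for test 1 (P=0, Q=0, R=1, S=0, T=1): U0=0, U1=1, U2=1, U3=1, U4=1, U5=0, U6=1, U7=0, U8=1, giving Y1=0, Y2=1. Observed Y1=1, Y2=1.
Test 1: faults giving observed Y1=1, Y2=1 are {U7 stuck-at-1, U7 inverted output}.
Test 2 (P=1, Q=0, R=1, S=0, T=0): fault-free U0=1, U1=1, U2=0, U3=0, U4=0, U5=0, U6=0, U7=1, U8=0 → Y1=1, Y2=0; observed Y1=1, Y2=0. Eliminates U7 inverted output.
Only U7 stuck-at-1 is consistent with every test.

U7 stuck-at-1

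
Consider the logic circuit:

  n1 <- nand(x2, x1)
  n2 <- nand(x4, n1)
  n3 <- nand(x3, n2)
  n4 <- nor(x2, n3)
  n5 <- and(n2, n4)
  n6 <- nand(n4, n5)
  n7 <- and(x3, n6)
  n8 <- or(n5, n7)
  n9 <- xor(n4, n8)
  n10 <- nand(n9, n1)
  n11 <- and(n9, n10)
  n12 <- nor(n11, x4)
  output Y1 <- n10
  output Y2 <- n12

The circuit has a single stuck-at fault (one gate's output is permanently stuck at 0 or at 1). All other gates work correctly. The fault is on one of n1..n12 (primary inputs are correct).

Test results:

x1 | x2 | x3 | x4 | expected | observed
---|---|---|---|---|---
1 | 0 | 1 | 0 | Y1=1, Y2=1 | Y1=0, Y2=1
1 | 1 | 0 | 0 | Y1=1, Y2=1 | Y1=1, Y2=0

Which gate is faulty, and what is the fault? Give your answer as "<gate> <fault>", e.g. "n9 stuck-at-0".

Fault-free values for test 1 (x1=1, x2=0, x3=1, x4=0): n1=1, n2=1, n3=0, n4=1, n5=1, n6=0, n7=0, n8=1, n9=0, n10=1, n11=0, n12=1, giving Y1=1, Y2=1. Observed Y1=0, Y2=1.
Test 1: faults giving observed Y1=0, Y2=1 are {n2 stuck-at-0, n3 stuck-at-1, n4 stuck-at-0, n8 stuck-at-0, n9 stuck-at-1, n10 stuck-at-0}.
Test 2 (x1=1, x2=1, x3=0, x4=0): fault-free n1=0, n2=1, n3=1, n4=0, n5=0, n6=1, n7=0, n8=0, n9=0, n10=1, n11=0, n12=1 → Y1=1, Y2=1; observed Y1=1, Y2=0. Eliminates n2 stuck-at-0, n3 stuck-at-1, n4 stuck-at-0, n8 stuck-at-0, n10 stuck-at-0.
Only n9 stuck-at-1 is consistent with every test.

n9 stuck-at-1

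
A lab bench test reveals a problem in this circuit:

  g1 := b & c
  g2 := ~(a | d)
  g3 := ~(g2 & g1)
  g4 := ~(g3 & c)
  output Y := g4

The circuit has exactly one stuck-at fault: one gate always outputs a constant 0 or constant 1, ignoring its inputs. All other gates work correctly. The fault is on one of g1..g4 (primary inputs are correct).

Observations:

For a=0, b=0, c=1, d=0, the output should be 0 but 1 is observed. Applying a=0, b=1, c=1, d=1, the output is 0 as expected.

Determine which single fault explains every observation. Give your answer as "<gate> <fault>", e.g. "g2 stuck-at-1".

g1 stuck-at-1

Fault-free values for test 1 (a=0, b=0, c=1, d=0): g1=0, g2=1, g3=1, g4=0, giving Y=0. Observed 1.
Test 1: faults giving observed 1 are {g1 stuck-at-1, g3 stuck-at-0, g4 stuck-at-1}.
Test 2 (a=0, b=1, c=1, d=1): fault-free g1=1, g2=0, g3=1, g4=0 → 0; observed 0. Eliminates g3 stuck-at-0, g4 stuck-at-1.
Only g1 stuck-at-1 is consistent with every test.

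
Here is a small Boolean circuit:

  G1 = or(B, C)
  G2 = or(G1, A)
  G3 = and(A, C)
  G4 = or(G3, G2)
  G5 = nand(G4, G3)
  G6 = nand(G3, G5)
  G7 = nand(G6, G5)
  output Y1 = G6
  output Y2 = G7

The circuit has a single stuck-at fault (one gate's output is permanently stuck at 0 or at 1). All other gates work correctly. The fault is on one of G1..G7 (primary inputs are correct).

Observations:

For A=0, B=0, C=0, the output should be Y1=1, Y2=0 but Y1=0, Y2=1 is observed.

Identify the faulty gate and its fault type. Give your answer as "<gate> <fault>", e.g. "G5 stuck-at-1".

G6 stuck-at-0

Fault-free values for test 1 (A=0, B=0, C=0): G1=0, G2=0, G3=0, G4=0, G5=1, G6=1, G7=0, giving Y1=1, Y2=0. Observed Y1=0, Y2=1.
Test 1: faults giving observed Y1=0, Y2=1 are {G6 stuck-at-0}.
Only G6 stuck-at-0 is consistent with every test.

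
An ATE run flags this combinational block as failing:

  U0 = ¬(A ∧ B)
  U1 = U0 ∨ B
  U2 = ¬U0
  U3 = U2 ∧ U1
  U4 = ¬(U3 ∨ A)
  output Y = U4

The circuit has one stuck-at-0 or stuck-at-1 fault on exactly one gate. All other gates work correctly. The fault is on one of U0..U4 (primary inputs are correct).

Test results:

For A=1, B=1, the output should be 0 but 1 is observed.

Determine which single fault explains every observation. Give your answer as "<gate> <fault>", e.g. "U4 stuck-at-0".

Fault-free values for test 1 (A=1, B=1): U0=0, U1=1, U2=1, U3=1, U4=0, giving Y=0. Observed 1.
Test 1: faults giving observed 1 are {U4 stuck-at-1}.
Only U4 stuck-at-1 is consistent with every test.

U4 stuck-at-1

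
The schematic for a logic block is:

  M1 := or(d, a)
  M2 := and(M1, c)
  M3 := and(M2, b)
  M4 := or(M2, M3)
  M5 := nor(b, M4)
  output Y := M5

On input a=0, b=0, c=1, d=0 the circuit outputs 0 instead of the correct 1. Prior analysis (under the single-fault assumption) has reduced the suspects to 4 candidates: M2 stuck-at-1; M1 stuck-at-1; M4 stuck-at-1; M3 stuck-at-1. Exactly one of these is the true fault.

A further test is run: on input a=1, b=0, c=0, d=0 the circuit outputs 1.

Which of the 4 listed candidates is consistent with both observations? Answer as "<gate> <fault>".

M1 stuck-at-1

Evaluate each candidate on input a=1, b=0, c=0, d=0:
  M2 stuck-at-1: M1=1, M2=1 [stuck-at-1], M3=0, M4=1, M5=0 → 0 — eliminated
  M1 stuck-at-1: M1=1 [stuck-at-1], M2=0, M3=0, M4=0, M5=1 → 1 — matches
  M4 stuck-at-1: M1=1, M2=0, M3=0, M4=1 [stuck-at-1], M5=0 → 0 — eliminated
  M3 stuck-at-1: M1=1, M2=0, M3=1 [stuck-at-1], M4=1, M5=0 → 0 — eliminated
Only M1 stuck-at-1 reproduces the observed 1.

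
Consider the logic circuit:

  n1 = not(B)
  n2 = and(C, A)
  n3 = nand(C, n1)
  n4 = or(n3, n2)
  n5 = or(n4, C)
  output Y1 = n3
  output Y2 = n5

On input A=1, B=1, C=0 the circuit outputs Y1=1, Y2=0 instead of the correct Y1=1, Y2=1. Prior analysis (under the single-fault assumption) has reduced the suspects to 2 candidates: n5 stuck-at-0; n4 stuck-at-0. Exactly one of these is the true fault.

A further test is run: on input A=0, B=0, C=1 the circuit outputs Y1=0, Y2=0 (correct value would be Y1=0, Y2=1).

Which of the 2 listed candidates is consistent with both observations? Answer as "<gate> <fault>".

n5 stuck-at-0

Evaluate each candidate on input A=0, B=0, C=1:
  n5 stuck-at-0: n1=1, n2=0, n3=0, n4=0, n5=0 [stuck-at-0] → Y1=0, Y2=0 — matches
  n4 stuck-at-0: n1=1, n2=0, n3=0, n4=0 [stuck-at-0], n5=1 → Y1=0, Y2=1 — eliminated
Only n5 stuck-at-0 reproduces the observed Y1=0, Y2=0.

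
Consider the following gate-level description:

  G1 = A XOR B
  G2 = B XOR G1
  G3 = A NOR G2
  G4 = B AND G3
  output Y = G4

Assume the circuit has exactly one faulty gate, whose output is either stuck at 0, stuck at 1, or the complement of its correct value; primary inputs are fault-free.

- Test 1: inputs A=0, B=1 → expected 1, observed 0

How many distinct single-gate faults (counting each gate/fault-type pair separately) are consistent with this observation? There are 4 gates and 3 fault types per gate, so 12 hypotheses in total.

8

Fault-free: G1=1, G2=0, G3=1, G4=1 → 1. Observed 0.
  G1 stuck-at-0: output 0 ✓
  G1 stuck-at-1: output 1 ✗
  G1 inverted output: output 0 ✓
  G2 stuck-at-0: output 1 ✗
  G2 stuck-at-1: output 0 ✓
  G2 inverted output: output 0 ✓
  G3 stuck-at-0: output 0 ✓
  G3 stuck-at-1: output 1 ✗
  G3 inverted output: output 0 ✓
  G4 stuck-at-0: output 0 ✓
  G4 stuck-at-1: output 1 ✗
  G4 inverted output: output 0 ✓
Consistent faults: {G1 stuck-at-0, G1 inverted output, G2 stuck-at-1, G2 inverted output, G3 stuck-at-0, G3 inverted output, G4 stuck-at-0, G4 inverted output} — 8 in all.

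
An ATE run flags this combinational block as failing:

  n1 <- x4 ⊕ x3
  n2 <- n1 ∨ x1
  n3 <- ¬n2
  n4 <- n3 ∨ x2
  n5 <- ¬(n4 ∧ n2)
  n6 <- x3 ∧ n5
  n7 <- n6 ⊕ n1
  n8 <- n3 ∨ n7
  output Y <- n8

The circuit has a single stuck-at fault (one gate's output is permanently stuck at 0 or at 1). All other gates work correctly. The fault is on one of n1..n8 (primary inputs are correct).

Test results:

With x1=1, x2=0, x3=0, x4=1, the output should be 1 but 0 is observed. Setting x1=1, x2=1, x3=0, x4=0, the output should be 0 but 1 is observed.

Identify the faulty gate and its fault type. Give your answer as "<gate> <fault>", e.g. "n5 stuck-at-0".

Fault-free values for test 1 (x1=1, x2=0, x3=0, x4=1): n1=1, n2=1, n3=0, n4=0, n5=1, n6=0, n7=1, n8=1, giving Y=1. Observed 0.
Test 1: faults giving observed 0 are {n1 stuck-at-0, n6 stuck-at-1, n7 stuck-at-0, n8 stuck-at-0}.
Test 2 (x1=1, x2=1, x3=0, x4=0): fault-free n1=0, n2=1, n3=0, n4=1, n5=0, n6=0, n7=0, n8=0 → 0; observed 1. Eliminates n1 stuck-at-0, n7 stuck-at-0, n8 stuck-at-0.
Only n6 stuck-at-1 is consistent with every test.

n6 stuck-at-1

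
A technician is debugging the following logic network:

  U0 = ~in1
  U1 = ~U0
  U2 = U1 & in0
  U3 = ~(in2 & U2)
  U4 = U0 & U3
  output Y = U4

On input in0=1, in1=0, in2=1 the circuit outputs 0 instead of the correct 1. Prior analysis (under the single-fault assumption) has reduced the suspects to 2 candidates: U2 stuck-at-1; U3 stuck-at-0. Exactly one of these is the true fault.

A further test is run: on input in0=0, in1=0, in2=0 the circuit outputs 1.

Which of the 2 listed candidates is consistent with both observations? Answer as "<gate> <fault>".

U2 stuck-at-1

Evaluate each candidate on input in0=0, in1=0, in2=0:
  U2 stuck-at-1: U0=1, U1=0, U2=1 [stuck-at-1], U3=1, U4=1 → 1 — matches
  U3 stuck-at-0: U0=1, U1=0, U2=0, U3=0 [stuck-at-0], U4=0 → 0 — eliminated
Only U2 stuck-at-1 reproduces the observed 1.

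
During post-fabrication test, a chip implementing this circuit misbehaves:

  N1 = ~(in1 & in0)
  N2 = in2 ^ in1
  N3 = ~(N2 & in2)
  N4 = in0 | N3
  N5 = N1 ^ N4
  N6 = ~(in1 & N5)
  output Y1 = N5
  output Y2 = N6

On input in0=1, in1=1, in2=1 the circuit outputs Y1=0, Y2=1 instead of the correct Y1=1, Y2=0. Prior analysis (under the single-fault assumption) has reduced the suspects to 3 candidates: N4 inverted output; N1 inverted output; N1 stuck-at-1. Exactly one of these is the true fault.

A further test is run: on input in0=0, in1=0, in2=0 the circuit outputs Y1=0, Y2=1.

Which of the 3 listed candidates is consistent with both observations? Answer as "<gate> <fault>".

N1 stuck-at-1

Evaluate each candidate on input in0=0, in1=0, in2=0:
  N4 inverted output: N1=1, N2=0, N3=1, N4=0 [inverted output], N5=1, N6=1 → Y1=1, Y2=1 — eliminated
  N1 inverted output: N1=0 [inverted output], N2=0, N3=1, N4=1, N5=1, N6=1 → Y1=1, Y2=1 — eliminated
  N1 stuck-at-1: N1=1 [stuck-at-1], N2=0, N3=1, N4=1, N5=0, N6=1 → Y1=0, Y2=1 — matches
Only N1 stuck-at-1 reproduces the observed Y1=0, Y2=1.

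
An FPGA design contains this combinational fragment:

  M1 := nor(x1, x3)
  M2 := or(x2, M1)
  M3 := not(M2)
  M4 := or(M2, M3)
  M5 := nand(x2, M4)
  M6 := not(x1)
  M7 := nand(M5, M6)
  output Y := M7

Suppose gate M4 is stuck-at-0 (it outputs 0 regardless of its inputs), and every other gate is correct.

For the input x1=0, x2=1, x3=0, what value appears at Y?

0

Propagate with M4 forced: M1=1, M2=1, M3=0, M4=0 [stuck-at-0], M5=1, M6=1, M7=0.
So Y = 0. (Without the fault it would be 1.)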